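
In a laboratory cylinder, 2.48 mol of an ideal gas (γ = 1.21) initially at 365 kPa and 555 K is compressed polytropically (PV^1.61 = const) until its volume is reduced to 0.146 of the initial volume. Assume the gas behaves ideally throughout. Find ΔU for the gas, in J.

122000 J

V₁ = nRT₁/P₁ = 2.48×8.314×555/365 = 31.4 L.
Polytropic n=1.61: T₂ = T₁(V₁/V₂)^(n−1) = 555×(6.85)^0.61 = 1790 K; P₂ = P₁(V₁/V₂)^n = 8090 kPa.
For an ideal gas ΔU = nCvΔT with Cv = R/(γ−1) = 39.6 J/(mol·K).
ΔU = 2.48×39.6×(1790−555) = 122000 J.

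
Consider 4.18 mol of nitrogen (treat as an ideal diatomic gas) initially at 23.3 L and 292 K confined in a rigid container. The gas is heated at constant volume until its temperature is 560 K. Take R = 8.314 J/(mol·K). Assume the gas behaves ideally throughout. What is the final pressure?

835 kPa

P₁ = nRT₁/V₁ = 4.18×8.314×292/23.3 = 436 kPa.
Isochoric: V stays 23.3 L; P/T = const ⇒ T₂ = 560 K, P₂ = 835 kPa.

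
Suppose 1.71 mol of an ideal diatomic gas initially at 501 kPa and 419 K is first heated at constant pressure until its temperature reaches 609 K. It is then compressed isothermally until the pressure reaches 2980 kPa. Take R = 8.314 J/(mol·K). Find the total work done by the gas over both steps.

-12700 J

V₁ = nRT₁/P₁ = 1.71×8.314×419/501 = 11.9 L.
Step 1 — Isobaric: P stays 501 kPa; V/T = const ⇒ T₂ = 609 K, V₂ = 17.3 L.
W = PΔV = 501×(17.3−11.9) kPa·L = 2700 J.
ΔU = nCvΔT = 1.71×20.8×(609−419) = 6750 J.
Q = ΔU + W = nCpΔT = 9450 J.
State after step 1: P = 501 kPa, V = 17.3 L, T = 609 K.
Step 2 — Isothermal: T stays 609 K; PV = const ⇒ V₂ = 2.91 L, P₂ = 2980 kPa.
ΔU = 0 (ideal gas, T constant).
W = nRT ln(V₂/V₁) = 1.71×8.314×609×ln(0.168) = -15400 J.
Q = ΔU + W = -15400 J.
Net over both steps: W = -12700 J, Q = -5980 J, ΔU = 6750 J.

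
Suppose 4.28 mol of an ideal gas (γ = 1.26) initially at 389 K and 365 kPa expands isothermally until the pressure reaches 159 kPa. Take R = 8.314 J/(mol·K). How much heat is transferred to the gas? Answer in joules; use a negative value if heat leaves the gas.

V₁ = nRT₁/P₁ = 4.28×8.314×389/365 = 37.9 L.
Isothermal: T stays 389 K; PV = const ⇒ V₂ = 87.1 L, P₂ = 159 kPa.
ΔU = 0 (ideal gas, T constant).
W = nRT ln(V₂/V₁) = 4.28×8.314×389×ln(2.30) = 11500 J.
Q = ΔU + W = 11500 J.

11500 J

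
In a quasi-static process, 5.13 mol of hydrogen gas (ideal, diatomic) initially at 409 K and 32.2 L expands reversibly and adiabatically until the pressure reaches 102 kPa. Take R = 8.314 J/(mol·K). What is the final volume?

P₁ = nRT₁/V₁ = 5.13×8.314×409/32.2 = 542 kPa.
Adiabatic: T₂/T₁ = (P₂/P₁)^((γ−1)/γ) ⇒ T₂ = 409×(0.188)^0.286 = 254 K; V₂ = 106 L.

106 L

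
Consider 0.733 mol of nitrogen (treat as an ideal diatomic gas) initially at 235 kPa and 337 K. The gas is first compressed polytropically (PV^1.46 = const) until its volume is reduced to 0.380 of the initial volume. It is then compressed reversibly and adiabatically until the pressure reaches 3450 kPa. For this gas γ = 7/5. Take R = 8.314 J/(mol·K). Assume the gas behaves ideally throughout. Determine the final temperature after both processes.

757 K

V₁ = nRT₁/P₁ = 0.733×8.314×337/235 = 8.74 L.
Step 1 — Polytropic n=1.46: T₂ = T₁(V₁/V₂)^(n−1) = 337×(2.63)^0.46 = 526 K; P₂ = P₁(V₁/V₂)^n = 965 kPa.
W = (P₁V₁−P₂V₂)/(n−1) = (235×8.74−965×3.32)/0.46 = -2500 J.
ΔU = nCvΔT = 0.733×20.8×(526−337) = 2880 J.
Q = ΔU + W = 375 J.
State after step 1: P = 965 kPa, V = 3.32 L, T = 526 K.
Step 2 — Adiabatic: T₂/T₁ = (P₂/P₁)^((γ−1)/γ) ⇒ T₂ = 526×(3.57)^0.286 = 757 K; V₂ = 1.34 L.
ΔU = nCvΔT = 0.733×20.8×(757−526) = 3520 J.
Q = 0 for an adiabatic process, so W = −ΔU = -3520 J.
Net over both steps: W = -6020 J, Q = 375 J, ΔU = 6400 J.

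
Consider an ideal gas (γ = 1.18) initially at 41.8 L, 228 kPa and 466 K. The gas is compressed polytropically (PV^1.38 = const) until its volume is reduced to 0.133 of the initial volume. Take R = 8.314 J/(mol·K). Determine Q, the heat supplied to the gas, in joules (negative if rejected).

32100 J

n = P₁V₁/(RT₁) = 228×41.8/(8.314×466) = 2.46 mol.
Polytropic n=1.38: T₂ = T₁(V₁/V₂)^(n−1) = 466×(7.52)^0.38 = 1000 K; P₂ = P₁(V₁/V₂)^n = 3690 kPa.
W = (P₁V₁−P₂V₂)/(n−1) = (228×41.8−3690×5.56)/0.38 = -28900 J.
ΔU = nCvΔT = 2.46×46.2×(1000−466) = 61000 J.
Q = ΔU + W = 32100 J.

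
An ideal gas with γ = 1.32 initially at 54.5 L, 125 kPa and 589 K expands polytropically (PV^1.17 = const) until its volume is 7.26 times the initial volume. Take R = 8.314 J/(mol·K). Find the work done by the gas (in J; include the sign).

11500 J

n = P₁V₁/(RT₁) = 125×54.5/(8.314×589) = 1.39 mol.
Polytropic n=1.17: T₂ = T₁(V₁/V₂)^(n−1) = 589×(0.138)^0.17 = 420 K; P₂ = P₁(V₁/V₂)^n = 12.3 kPa.
W = (P₁V₁−P₂V₂)/(n−1) = (125×54.5−12.3×396)/0.17 = 11500 J.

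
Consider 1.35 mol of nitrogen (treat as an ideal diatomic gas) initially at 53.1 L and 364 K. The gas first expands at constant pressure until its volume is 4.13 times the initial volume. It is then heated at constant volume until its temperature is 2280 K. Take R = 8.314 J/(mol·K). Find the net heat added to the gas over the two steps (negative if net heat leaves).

P₁ = nRT₁/V₁ = 1.35×8.314×364/53.1 = 76.9 kPa.
Step 1 — Isobaric: P stays 76.9 kPa; V/T = const ⇒ T₂ = 1500 K, V₂ = 219 L.
W = PΔV = 76.9×(219−53.1) kPa·L = 12800 J.
ΔU = nCvΔT = 1.35×20.8×(1500−364) = 32000 J.
Q = ΔU + W = nCpΔT = 44800 J.
State after step 1: P = 76.9 kPa, V = 219 L, T = 1500 K.
Step 2 — Isochoric: V stays 219 L; P/T = const ⇒ T₂ = 2280 K, P₂ = 117 kPa.
W = 0 (no volume change).
ΔU = nCvΔT = 1.35×20.8×(2280−1500) = 21800 J.
Q = ΔU = 21800 J.
Net over both steps: W = 12800 J, Q = 66600 J, ΔU = 53800 J.

66600 J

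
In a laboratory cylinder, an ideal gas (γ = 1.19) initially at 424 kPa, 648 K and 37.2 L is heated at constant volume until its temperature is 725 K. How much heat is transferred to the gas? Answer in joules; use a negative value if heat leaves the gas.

n = P₁V₁/(RT₁) = 424×37.2/(8.314×648) = 2.93 mol.
Isochoric: V stays 37.2 L; P/T = const ⇒ T₂ = 725 K, P₂ = 474 kPa.
W = 0 (no volume change).
ΔU = nCvΔT = 2.93×43.8×(725−648) = 9860 J.
Q = ΔU = 9860 J.

9860 J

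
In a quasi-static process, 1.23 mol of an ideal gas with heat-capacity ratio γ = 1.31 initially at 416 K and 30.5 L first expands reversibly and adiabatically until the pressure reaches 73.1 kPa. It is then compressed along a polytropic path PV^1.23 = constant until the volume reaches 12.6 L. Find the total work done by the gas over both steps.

-3970 J

P₁ = nRT₁/V₁ = 1.23×8.314×416/30.5 = 139 kPa.
Step 1 — Adiabatic: T₂/T₁ = (P₂/P₁)^((γ−1)/γ) ⇒ T₂ = 416×(0.524)^0.237 = 357 K; V₂ = 49.9 L.
ΔU = nCvΔT = 1.23×26.8×(357−416) = -1950 J.
Q = 0 for an adiabatic process, so W = −ΔU = 1950 J.
State after step 1: P = 73.1 kPa, V = 49.9 L, T = 357 K.
Step 2 — Polytropic n=1.23: T₂ = T₁(V₁/V₂)^(n−1) = 357×(3.96)^0.23 = 490 K; P₂ = P₁(V₁/V₂)^n = 398 kPa.
W = (P₁V₁−P₂V₂)/(n−1) = (73.1×49.9−398×12.6)/0.23 = -5920 J.
ΔU = nCvΔT = 1.23×26.8×(490−357) = 4390 J.
Q = ΔU + W = -1530 J.
Net over both steps: W = -3970 J, Q = -1530 J, ΔU = 2440 J.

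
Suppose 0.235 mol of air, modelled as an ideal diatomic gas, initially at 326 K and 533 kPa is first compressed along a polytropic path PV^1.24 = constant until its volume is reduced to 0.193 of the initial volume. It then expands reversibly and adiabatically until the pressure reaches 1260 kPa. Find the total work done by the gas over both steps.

V₁ = nRT₁/P₁ = 0.235×8.314×326/533 = 1.20 L.
Step 1 — Polytropic n=1.24: T₂ = T₁(V₁/V₂)^(n−1) = 326×(5.18)^0.24 = 484 K; P₂ = P₁(V₁/V₂)^n = 4100 kPa.
W = (P₁V₁−P₂V₂)/(n−1) = (533×1.20−4100×0.231)/0.24 = -1280 J.
ΔU = nCvΔT = 0.235×20.8×(484−326) = 771 J.
Q = ΔU + W = -514 J.
State after step 1: P = 4100 kPa, V = 0.231 L, T = 484 K.
Step 2 — Adiabatic: T₂/T₁ = (P₂/P₁)^((γ−1)/γ) ⇒ T₂ = 484×(0.307)^0.286 = 345 K; V₂ = 0.536 L.
ΔU = nCvΔT = 0.235×20.8×(345−484) = -676 J.
Q = 0 for an adiabatic process, so W = −ΔU = 676 J.
Net over both steps: W = -609 J, Q = -514 J, ΔU = 94.8 J.

-609 J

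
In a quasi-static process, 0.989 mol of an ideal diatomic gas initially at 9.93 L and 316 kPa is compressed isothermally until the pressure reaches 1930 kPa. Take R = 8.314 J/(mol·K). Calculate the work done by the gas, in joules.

T₁ = P₁V₁/(nR) = 316×9.93/(0.989×8.314) = 382 K.
Isothermal: T stays 382 K; PV = const ⇒ V₂ = 1.63 L, P₂ = 1930 kPa.
W = nRT ln(V₂/V₁) = 0.989×8.314×382×ln(0.164) = -5680 J.

-5680 J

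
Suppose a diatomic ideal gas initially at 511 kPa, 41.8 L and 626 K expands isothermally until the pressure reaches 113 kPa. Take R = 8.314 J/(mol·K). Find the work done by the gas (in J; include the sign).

32200 J

n = P₁V₁/(RT₁) = 511×41.8/(8.314×626) = 4.10 mol.
Isothermal: T stays 626 K; PV = const ⇒ V₂ = 189 L, P₂ = 113 kPa.
W = nRT ln(V₂/V₁) = 4.10×8.314×626×ln(4.52) = 32200 J.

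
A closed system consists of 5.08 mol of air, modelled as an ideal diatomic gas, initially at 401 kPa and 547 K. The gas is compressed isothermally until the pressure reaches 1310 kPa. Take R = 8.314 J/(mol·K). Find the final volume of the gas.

V₁ = nRT₁/P₁ = 5.08×8.314×547/401 = 57.6 L.
Isothermal: T stays 547 K; PV = const ⇒ V₂ = 17.6 L, P₂ = 1310 kPa.

17.6 L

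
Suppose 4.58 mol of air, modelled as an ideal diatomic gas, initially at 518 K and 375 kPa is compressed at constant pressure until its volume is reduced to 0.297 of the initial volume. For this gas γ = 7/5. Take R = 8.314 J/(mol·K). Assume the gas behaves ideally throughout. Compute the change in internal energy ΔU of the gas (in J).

-34700 J

V₁ = nRT₁/P₁ = 4.58×8.314×518/375 = 52.6 L.
Isobaric: P stays 375 kPa; V/T = const ⇒ T₂ = 154 K, V₂ = 15.6 L.
For an ideal gas ΔU = nCvΔT with Cv = (5/2)R = 20.8 J/(mol·K).
ΔU = 4.58×20.8×(154−518) = -34700 J.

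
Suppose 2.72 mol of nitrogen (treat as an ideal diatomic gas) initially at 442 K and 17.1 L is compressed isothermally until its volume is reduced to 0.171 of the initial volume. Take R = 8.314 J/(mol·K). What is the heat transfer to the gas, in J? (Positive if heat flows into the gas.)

P₁ = nRT₁/V₁ = 2.72×8.314×442/17.1 = 585 kPa.
Isothermal: T stays 442 K; PV = const ⇒ V₂ = 2.92 L, P₂ = 3420 kPa.
ΔU = 0 (ideal gas, T constant).
W = nRT ln(V₂/V₁) = 2.72×8.314×442×ln(0.171) = -17700 J.
Q = ΔU + W = -17700 J.

-17700 J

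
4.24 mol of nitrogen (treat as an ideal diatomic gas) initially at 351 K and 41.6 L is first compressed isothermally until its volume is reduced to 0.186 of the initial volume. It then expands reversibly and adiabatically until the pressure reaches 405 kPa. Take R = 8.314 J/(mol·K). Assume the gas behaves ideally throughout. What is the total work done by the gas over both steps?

P₁ = nRT₁/V₁ = 4.24×8.314×351/41.6 = 297 kPa.
Step 1 — Isothermal: T stays 351 K; PV = const ⇒ V₂ = 7.74 L, P₂ = 1600 kPa.
ΔU = 0 (ideal gas, T constant).
W = nRT ln(V₂/V₁) = 4.24×8.314×351×ln(0.186) = -20800 J.
Q = ΔU + W = -20800 J.
State after step 1: P = 1600 kPa, V = 7.74 L, T = 351 K.
Step 2 — Adiabatic: T₂/T₁ = (P₂/P₁)^((γ−1)/γ) ⇒ T₂ = 351×(0.253)^0.286 = 237 K; V₂ = 20.6 L.
ΔU = nCvΔT = 4.24×20.8×(237−351) = -10000 J.
Q = 0 for an adiabatic process, so W = −ΔU = 10000 J.
Net over both steps: W = -10800 J, Q = -20800 J, ΔU = -10000 J.

-10800 J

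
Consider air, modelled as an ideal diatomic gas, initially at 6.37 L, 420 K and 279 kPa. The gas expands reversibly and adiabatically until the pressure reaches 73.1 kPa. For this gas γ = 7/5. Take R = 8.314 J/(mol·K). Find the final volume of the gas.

Adiabatic: T₂/T₁ = (P₂/P₁)^((γ−1)/γ) ⇒ T₂ = 420×(0.262)^0.286 = 286 K; V₂ = 16.6 L.

16.6 L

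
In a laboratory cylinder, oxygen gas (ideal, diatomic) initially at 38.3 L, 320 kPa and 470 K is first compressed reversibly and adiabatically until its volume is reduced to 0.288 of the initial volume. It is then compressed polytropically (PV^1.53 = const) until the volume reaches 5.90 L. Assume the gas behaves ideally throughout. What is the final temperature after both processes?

n = P₁V₁/(RT₁) = 320×38.3/(8.314×470) = 3.14 mol.
Step 1 — Adiabatic: TV^(γ−1) = const ⇒ T₂ = 470×(3.47)^0.400 = 773 K; PV^γ = const ⇒ P₂ = 1830 kPa.
ΔU = nCvΔT = 3.14×20.8×(773−470) = 19800 J.
Q = 0 for an adiabatic process, so W = −ΔU = -19800 J.
State after step 1: P = 1830 kPa, V = 11.0 L, T = 773 K.
Step 2 — Polytropic n=1.53: T₂ = T₁(V₁/V₂)^(n−1) = 773×(1.87)^0.53 = 1080 K; P₂ = P₁(V₁/V₂)^n = 4760 kPa.
W = (P₁V₁−P₂V₂)/(n−1) = (1830×11.0−4760×5.90)/0.53 = -15000 J.
ΔU = nCvΔT = 3.14×20.8×(1080−773) = 19800 J.
Q = ΔU + W = 4860 J.
Net over both steps: W = -34700 J, Q = 4860 J, ΔU = 39600 J.

1080 K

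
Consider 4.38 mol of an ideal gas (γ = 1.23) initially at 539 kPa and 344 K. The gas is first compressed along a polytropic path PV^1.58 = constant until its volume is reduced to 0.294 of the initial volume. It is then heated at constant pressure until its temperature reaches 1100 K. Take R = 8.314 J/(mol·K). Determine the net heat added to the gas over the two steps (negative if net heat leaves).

V₁ = nRT₁/P₁ = 4.38×8.314×344/539 = 23.2 L.
Step 1 — Polytropic n=1.58: T₂ = T₁(V₁/V₂)^(n−1) = 344×(3.40)^0.58 = 700 K; P₂ = P₁(V₁/V₂)^n = 3730 kPa.
W = (P₁V₁−P₂V₂)/(n−1) = (539×23.2−3730×6.83)/0.58 = -22300 J.
ΔU = nCvΔT = 4.38×36.1×(700−344) = 56300 J.
Q = ΔU + W = 34000 J.
State after step 1: P = 3730 kPa, V = 6.83 L, T = 700 K.
Step 2 — Isobaric: P stays 3730 kPa; V/T = const ⇒ T₂ = 1100 K, V₂ = 10.7 L.
W = PΔV = 3730×(10.7−6.83) kPa·L = 14600 J.
ΔU = nCvΔT = 4.38×36.1×(1100−700) = 63400 J.
Q = ΔU + W = nCpΔT = 78000 J.
Net over both steps: W = -7760 J, Q = 112000 J, ΔU = 120000 J.

112000 J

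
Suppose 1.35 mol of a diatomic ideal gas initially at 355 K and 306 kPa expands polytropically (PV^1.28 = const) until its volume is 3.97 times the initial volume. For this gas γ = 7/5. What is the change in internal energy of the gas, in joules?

-3190 J

V₁ = nRT₁/P₁ = 1.35×8.314×355/306 = 13.0 L.
Polytropic n=1.28: T₂ = T₁(V₁/V₂)^(n−1) = 355×(0.252)^0.28 = 241 K; P₂ = P₁(V₁/V₂)^n = 52.4 kPa.
For an ideal gas ΔU = nCvΔT with Cv = (5/2)R = 20.8 J/(mol·K).
ΔU = 1.35×20.8×(241−355) = -3190 J.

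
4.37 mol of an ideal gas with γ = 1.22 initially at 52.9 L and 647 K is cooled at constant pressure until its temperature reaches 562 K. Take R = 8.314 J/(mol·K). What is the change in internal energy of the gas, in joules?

-14000 J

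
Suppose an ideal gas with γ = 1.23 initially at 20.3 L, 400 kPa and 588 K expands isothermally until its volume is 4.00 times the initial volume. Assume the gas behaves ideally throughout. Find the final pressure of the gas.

100 kPa

Isothermal: T stays 588 K; PV = const ⇒ V₂ = 81.2 L, P₂ = 100 kPa.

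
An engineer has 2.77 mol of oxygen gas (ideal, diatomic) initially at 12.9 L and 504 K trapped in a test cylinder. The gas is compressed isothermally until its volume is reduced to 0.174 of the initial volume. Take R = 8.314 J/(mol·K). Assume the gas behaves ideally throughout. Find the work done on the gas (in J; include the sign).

20300 J

P₁ = nRT₁/V₁ = 2.77×8.314×504/12.9 = 900 kPa.
Isothermal: T stays 504 K; PV = const ⇒ V₂ = 2.24 L, P₂ = 5170 kPa.
W = nRT ln(V₂/V₁) = 2.77×8.314×504×ln(0.174) = -20300 J.
Work done on the gas = −W_by = 20300 J.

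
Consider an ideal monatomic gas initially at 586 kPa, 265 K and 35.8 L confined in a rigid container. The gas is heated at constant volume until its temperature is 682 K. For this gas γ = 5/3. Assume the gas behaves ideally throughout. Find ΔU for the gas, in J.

49500 J

n = P₁V₁/(RT₁) = 586×35.8/(8.314×265) = 9.52 mol.
Isochoric: V stays 35.8 L; P/T = const ⇒ T₂ = 682 K, P₂ = 1510 kPa.
For an ideal gas ΔU = nCvΔT with Cv = (3/2)R = 12.5 J/(mol·K).
ΔU = 9.52×12.5×(682−265) = 49500 J.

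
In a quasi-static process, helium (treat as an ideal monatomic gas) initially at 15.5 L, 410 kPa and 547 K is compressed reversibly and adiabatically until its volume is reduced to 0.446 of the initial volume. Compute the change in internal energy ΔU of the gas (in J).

n = P₁V₁/(RT₁) = 410×15.5/(8.314×547) = 1.40 mol.
Adiabatic: TV^(γ−1) = const ⇒ T₂ = 547×(2.24)^0.667 = 937 K; PV^γ = const ⇒ P₂ = 1570 kPa.
For an ideal gas ΔU = nCvΔT with Cv = (3/2)R = 12.5 J/(mol·K).
ΔU = 1.40×12.5×(937−547) = 6800 J.

6800 J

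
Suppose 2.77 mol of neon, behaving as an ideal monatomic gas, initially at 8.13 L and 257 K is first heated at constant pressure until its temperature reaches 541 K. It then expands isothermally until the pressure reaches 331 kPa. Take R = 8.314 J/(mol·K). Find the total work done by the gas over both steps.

16400 J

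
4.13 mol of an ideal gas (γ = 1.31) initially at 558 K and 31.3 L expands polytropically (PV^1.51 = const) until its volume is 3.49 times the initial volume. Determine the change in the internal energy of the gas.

-29100 J

P₁ = nRT₁/V₁ = 4.13×8.314×558/31.3 = 612 kPa.
Polytropic n=1.51: T₂ = T₁(V₁/V₂)^(n−1) = 558×(0.287)^0.51 = 295 K; P₂ = P₁(V₁/V₂)^n = 92.7 kPa.
For an ideal gas ΔU = nCvΔT with Cv = R/(γ−1) = 26.8 J/(mol·K).
ΔU = 4.13×26.8×(295−558) = -29100 J.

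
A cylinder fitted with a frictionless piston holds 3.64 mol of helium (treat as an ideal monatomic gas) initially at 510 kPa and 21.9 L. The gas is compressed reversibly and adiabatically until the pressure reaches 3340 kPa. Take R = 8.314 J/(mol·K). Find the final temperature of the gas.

783 K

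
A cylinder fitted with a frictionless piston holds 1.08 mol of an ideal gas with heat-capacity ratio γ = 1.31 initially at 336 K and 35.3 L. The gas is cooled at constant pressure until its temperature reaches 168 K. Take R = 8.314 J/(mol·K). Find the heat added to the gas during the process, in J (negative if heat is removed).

P₁ = nRT₁/V₁ = 1.08×8.314×336/35.3 = 85.5 kPa.
Isobaric: P stays 85.5 kPa; V/T = const ⇒ T₂ = 168 K, V₂ = 17.6 L.
W = PΔV = 85.5×(17.6−35.3) kPa·L = -1510 J.
ΔU = nCvΔT = 1.08×26.8×(168−336) = -4870 J.
Q = ΔU + W = nCpΔT = -6370 J.

-6370 J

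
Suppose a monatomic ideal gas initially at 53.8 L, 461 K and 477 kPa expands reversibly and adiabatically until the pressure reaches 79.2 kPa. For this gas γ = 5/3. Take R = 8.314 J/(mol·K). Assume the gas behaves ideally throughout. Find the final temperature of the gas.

225 K

Adiabatic: T₂/T₁ = (P₂/P₁)^((γ−1)/γ) ⇒ T₂ = 461×(0.166)^0.400 = 225 K; V₂ = 158 L.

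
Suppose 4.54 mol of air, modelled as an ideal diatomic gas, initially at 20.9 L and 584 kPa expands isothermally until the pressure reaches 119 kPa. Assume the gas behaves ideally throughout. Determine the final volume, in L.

103 L

T₁ = P₁V₁/(nR) = 584×20.9/(4.54×8.314) = 323 K.
Isothermal: T stays 323 K; PV = const ⇒ V₂ = 103 L, P₂ = 119 kPa.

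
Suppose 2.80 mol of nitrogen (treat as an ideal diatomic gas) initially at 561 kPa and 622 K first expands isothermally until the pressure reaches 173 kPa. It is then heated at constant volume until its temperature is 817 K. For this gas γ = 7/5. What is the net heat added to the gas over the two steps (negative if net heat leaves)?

V₁ = nRT₁/P₁ = 2.80×8.314×622/561 = 25.8 L.
Step 1 — Isothermal: T stays 622 K; PV = const ⇒ V₂ = 83.7 L, P₂ = 173 kPa.
ΔU = 0 (ideal gas, T constant).
W = nRT ln(V₂/V₁) = 2.80×8.314×622×ln(3.24) = 17000 J.
Q = ΔU + W = 17000 J.
State after step 1: P = 173 kPa, V = 83.7 L, T = 622 K.
Step 2 — Isochoric: V stays 83.7 L; P/T = const ⇒ T₂ = 817 K, P₂ = 227 kPa.
W = 0 (no volume change).
ΔU = nCvΔT = 2.80×20.8×(817−622) = 11300 J.
Q = ΔU = 11300 J.
Net over both steps: W = 17000 J, Q = 28400 J, ΔU = 11300 J.

28400 J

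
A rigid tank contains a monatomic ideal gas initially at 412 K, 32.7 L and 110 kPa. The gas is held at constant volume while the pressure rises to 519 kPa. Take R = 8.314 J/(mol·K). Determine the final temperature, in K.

1940 K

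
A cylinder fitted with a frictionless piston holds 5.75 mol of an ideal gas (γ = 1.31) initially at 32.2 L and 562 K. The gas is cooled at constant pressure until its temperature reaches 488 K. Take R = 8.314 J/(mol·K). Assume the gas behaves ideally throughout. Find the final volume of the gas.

P₁ = nRT₁/V₁ = 5.75×8.314×562/32.2 = 834 kPa.
Isobaric: P stays 834 kPa; V/T = const ⇒ T₂ = 488 K, V₂ = 28.0 L.

28.0 L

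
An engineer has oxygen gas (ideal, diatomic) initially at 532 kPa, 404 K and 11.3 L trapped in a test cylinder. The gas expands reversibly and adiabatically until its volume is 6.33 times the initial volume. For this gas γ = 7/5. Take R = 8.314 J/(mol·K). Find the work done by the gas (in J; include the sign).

n = P₁V₁/(RT₁) = 532×11.3/(8.314×404) = 1.79 mol.
Adiabatic: TV^(γ−1) = const ⇒ T₂ = 404×(0.158)^0.400 = 193 K; PV^γ = const ⇒ P₂ = 40.2 kPa.
ΔU = nCvΔT = 1.79×20.8×(193−404) = -7840 J.
Q = 0 for an adiabatic process, so W = −ΔU = 7840 J.

7840 J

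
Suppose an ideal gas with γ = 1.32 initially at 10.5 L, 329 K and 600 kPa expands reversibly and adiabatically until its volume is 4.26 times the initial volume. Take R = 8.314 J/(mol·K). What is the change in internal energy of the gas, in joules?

n = P₁V₁/(RT₁) = 600×10.5/(8.314×329) = 2.30 mol.
Adiabatic: TV^(γ−1) = const ⇒ T₂ = 329×(0.235)^0.320 = 207 K; PV^γ = const ⇒ P₂ = 88.6 kPa.
For an ideal gas ΔU = nCvΔT with Cv = R/(γ−1) = 26.0 J/(mol·K).
ΔU = 2.30×26.0×(207−329) = -7310 J.

-7310 J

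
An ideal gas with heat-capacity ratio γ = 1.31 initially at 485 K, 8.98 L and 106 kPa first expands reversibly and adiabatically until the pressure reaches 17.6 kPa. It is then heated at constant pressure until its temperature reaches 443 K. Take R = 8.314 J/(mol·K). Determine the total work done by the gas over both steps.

n = P₁V₁/(RT₁) = 106×8.98/(8.314×485) = 0.236 mol.
Step 1 — Adiabatic: T₂/T₁ = (P₂/P₁)^((γ−1)/γ) ⇒ T₂ = 485×(0.166)^0.237 = 317 K; V₂ = 35.4 L.
ΔU = nCvΔT = 0.236×26.8×(317−485) = -1060 J.
Q = 0 for an adiabatic process, so W = −ΔU = 1060 J.
State after step 1: P = 17.6 kPa, V = 35.4 L, T = 317 K.
Step 2 — Isobaric: P stays 17.6 kPa; V/T = const ⇒ T₂ = 443 K, V₂ = 49.4 L.
W = PΔV = 17.6×(49.4−35.4) kPa·L = 247 J.
ΔU = nCvΔT = 0.236×26.8×(443−317) = 797 J.
Q = ΔU + W = nCpΔT = 1040 J.
Net over both steps: W = 1310 J, Q = 1040 J, ΔU = -266 J.

1310 J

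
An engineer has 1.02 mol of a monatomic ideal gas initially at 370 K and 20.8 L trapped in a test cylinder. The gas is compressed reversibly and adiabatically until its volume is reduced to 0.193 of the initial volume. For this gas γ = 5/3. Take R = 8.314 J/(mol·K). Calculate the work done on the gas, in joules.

P₁ = nRT₁/V₁ = 1.02×8.314×370/20.8 = 151 kPa.
Adiabatic: TV^(γ−1) = const ⇒ T₂ = 370×(5.18)^0.667 = 1110 K; PV^γ = const ⇒ P₂ = 2340 kPa.
ΔU = nCvΔT = 1.02×12.5×(1110−370) = 9390 J.
Q = 0 for an adiabatic process, so W = −ΔU = -9390 J.
Work done on the gas = −W_by = 9390 J.

9390 J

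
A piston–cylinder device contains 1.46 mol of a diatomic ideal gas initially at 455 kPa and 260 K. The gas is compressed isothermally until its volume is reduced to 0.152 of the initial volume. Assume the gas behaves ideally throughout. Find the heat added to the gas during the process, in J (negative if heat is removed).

-5950 J

V₁ = nRT₁/P₁ = 1.46×8.314×260/455 = 6.94 L.
Isothermal: T stays 260 K; PV = const ⇒ V₂ = 1.05 L, P₂ = 2990 kPa.
ΔU = 0 (ideal gas, T constant).
W = nRT ln(V₂/V₁) = 1.46×8.314×260×ln(0.152) = -5950 J.
Q = ΔU + W = -5950 J.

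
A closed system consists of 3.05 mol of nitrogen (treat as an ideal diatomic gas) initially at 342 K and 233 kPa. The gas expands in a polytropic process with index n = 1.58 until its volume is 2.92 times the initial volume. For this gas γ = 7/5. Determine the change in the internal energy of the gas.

V₁ = nRT₁/P₁ = 3.05×8.314×342/233 = 37.2 L.
Polytropic n=1.58: T₂ = T₁(V₁/V₂)^(n−1) = 342×(0.342)^0.58 = 184 K; P₂ = P₁(V₁/V₂)^n = 42.9 kPa.
For an ideal gas ΔU = nCvΔT with Cv = (5/2)R = 20.8 J/(mol·K).
ΔU = 3.05×20.8×(184−342) = -10000 J.

-10000 J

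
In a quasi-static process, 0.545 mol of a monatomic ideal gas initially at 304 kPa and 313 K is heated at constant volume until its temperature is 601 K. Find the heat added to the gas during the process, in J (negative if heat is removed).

V₁ = nRT₁/P₁ = 0.545×8.314×313/304 = 4.67 L.
Isochoric: V stays 4.67 L; P/T = const ⇒ T₂ = 601 K, P₂ = 584 kPa.
W = 0 (no volume change).
ΔU = nCvΔT = 0.545×12.5×(601−313) = 1960 J.
Q = ΔU = 1960 J.

1960 J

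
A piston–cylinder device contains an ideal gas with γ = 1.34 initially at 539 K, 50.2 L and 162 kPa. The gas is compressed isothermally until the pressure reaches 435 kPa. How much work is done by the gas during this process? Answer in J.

-8030 J

n = P₁V₁/(RT₁) = 162×50.2/(8.314×539) = 1.81 mol.
Isothermal: T stays 539 K; PV = const ⇒ V₂ = 18.7 L, P₂ = 435 kPa.
W = nRT ln(V₂/V₁) = 1.81×8.314×539×ln(0.372) = -8030 J.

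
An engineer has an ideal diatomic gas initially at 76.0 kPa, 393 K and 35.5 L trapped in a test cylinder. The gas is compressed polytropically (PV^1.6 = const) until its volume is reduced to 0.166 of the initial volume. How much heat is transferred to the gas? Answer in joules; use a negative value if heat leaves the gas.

4360 J

n = P₁V₁/(RT₁) = 76.0×35.5/(8.314×393) = 0.826 mol.
Polytropic n=1.6: T₂ = T₁(V₁/V₂)^(n−1) = 393×(6.02)^0.60 = 1150 K; P₂ = P₁(V₁/V₂)^n = 1340 kPa.
W = (P₁V₁−P₂V₂)/(n−1) = (76.0×35.5−1340×5.89)/0.60 = -8710 J.
ΔU = nCvΔT = 0.826×20.8×(1150−393) = 13100 J.
Q = ΔU + W = 4360 J.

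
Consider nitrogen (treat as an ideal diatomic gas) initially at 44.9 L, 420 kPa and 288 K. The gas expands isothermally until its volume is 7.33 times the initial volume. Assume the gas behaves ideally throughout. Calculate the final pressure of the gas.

Isothermal: T stays 288 K; PV = const ⇒ V₂ = 329 L, P₂ = 57.3 kPa.

57.3 kPa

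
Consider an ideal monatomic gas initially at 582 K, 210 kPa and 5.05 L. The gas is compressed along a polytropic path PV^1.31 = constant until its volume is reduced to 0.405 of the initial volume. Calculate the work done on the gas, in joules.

1110 J

n = P₁V₁/(RT₁) = 210×5.05/(8.314×582) = 0.219 mol.
Polytropic n=1.31: T₂ = T₁(V₁/V₂)^(n−1) = 582×(2.47)^0.31 = 770 K; P₂ = P₁(V₁/V₂)^n = 686 kPa.
W = (P₁V₁−P₂V₂)/(n−1) = (210×5.05−686×2.05)/0.31 = -1110 J.
Work done on the gas = −W_by = 1110 J.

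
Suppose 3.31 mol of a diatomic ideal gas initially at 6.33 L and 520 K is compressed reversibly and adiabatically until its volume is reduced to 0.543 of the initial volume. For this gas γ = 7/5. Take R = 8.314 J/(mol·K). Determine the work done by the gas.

P₁ = nRT₁/V₁ = 3.31×8.314×520/6.33 = 2260 kPa.
Adiabatic: TV^(γ−1) = const ⇒ T₂ = 520×(1.84)^0.400 = 664 K; PV^γ = const ⇒ P₂ = 5320 kPa.
ΔU = nCvΔT = 3.31×20.8×(664−520) = 9900 J.
Q = 0 for an adiabatic process, so W = −ΔU = -9900 J.

-9900 J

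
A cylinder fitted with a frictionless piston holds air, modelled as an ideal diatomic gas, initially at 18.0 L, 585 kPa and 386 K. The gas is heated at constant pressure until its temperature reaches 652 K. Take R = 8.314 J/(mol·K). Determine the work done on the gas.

n = P₁V₁/(RT₁) = 585×18.0/(8.314×386) = 3.28 mol.
Isobaric: P stays 585 kPa; V/T = const ⇒ T₂ = 652 K, V₂ = 30.4 L.
W = PΔV = 585×(30.4−18.0) kPa·L = 7260 J.
Work done on the gas = −W_by = -7260 J.

-7260 J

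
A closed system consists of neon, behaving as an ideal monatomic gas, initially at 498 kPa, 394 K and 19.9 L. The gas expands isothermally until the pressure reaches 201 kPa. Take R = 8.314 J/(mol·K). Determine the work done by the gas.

n = P₁V₁/(RT₁) = 498×19.9/(8.314×394) = 3.03 mol.
Isothermal: T stays 394 K; PV = const ⇒ V₂ = 49.3 L, P₂ = 201 kPa.
W = nRT ln(V₂/V₁) = 3.03×8.314×394×ln(2.48) = 8990 J.

8990 J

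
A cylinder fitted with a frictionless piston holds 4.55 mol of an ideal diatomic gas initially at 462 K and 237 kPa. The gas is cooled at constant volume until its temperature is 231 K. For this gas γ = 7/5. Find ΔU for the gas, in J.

V₁ = nRT₁/P₁ = 4.55×8.314×462/237 = 73.7 L.
Isochoric: V stays 73.7 L; P/T = const ⇒ T₂ = 231 K, P₂ = 118 kPa.
For an ideal gas ΔU = nCvΔT with Cv = (5/2)R = 20.8 J/(mol·K).
ΔU = 4.55×20.8×(231−462) = -21800 J.

-21800 J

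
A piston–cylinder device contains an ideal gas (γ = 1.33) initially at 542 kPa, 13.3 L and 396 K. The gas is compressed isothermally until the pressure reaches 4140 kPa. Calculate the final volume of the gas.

Isothermal: T stays 396 K; PV = const ⇒ V₂ = 1.74 L, P₂ = 4140 kPa.

1.74 L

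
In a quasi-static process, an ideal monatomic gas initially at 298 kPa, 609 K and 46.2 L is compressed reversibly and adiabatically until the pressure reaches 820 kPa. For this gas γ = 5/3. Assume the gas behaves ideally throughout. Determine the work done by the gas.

-10300 J

n = P₁V₁/(RT₁) = 298×46.2/(8.314×609) = 2.72 mol.
Adiabatic: T₂/T₁ = (P₂/P₁)^((γ−1)/γ) ⇒ T₂ = 609×(2.75)^0.400 = 913 K; V₂ = 25.2 L.
ΔU = nCvΔT = 2.72×12.5×(913−609) = 10300 J.
Q = 0 for an adiabatic process, so W = −ΔU = -10300 J.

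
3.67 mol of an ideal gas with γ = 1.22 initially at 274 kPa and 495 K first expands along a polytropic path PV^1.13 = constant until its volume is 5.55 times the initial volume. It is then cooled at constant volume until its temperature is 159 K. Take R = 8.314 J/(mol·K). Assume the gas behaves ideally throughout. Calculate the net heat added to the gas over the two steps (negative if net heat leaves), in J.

-23400 J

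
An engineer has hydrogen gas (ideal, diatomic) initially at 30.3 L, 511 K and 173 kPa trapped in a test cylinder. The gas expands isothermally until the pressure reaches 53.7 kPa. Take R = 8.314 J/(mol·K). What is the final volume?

97.6 L

Isothermal: T stays 511 K; PV = const ⇒ V₂ = 97.6 L, P₂ = 53.7 kPa.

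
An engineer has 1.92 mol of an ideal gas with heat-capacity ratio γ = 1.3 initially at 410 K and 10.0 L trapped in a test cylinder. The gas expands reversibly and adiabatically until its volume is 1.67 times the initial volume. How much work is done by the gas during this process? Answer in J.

P₁ = nRT₁/V₁ = 1.92×8.314×410/10.0 = 654 kPa.
Adiabatic: TV^(γ−1) = const ⇒ T₂ = 410×(0.599)^0.300 = 352 K; PV^γ = const ⇒ P₂ = 336 kPa.
ΔU = nCvΔT = 1.92×27.7×(352−410) = -3110 J.
Q = 0 for an adiabatic process, so W = −ΔU = 3110 J.

3110 J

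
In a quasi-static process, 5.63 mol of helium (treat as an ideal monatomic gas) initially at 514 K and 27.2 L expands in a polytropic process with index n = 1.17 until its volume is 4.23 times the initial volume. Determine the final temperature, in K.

P₁ = nRT₁/V₁ = 5.63×8.314×514/27.2 = 885 kPa.
Polytropic n=1.17: T₂ = T₁(V₁/V₂)^(n−1) = 514×(0.236)^0.17 = 402 K; P₂ = P₁(V₁/V₂)^n = 164 kPa.

402 K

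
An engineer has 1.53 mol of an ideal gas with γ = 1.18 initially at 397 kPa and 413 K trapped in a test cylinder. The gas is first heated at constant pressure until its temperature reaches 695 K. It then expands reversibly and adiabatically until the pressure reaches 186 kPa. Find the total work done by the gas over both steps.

V₁ = nRT₁/P₁ = 1.53×8.314×413/397 = 13.2 L.
Step 1 — Isobaric: P stays 397 kPa; V/T = const ⇒ T₂ = 695 K, V₂ = 22.3 L.
W = PΔV = 397×(22.3−13.2) kPa·L = 3590 J.
ΔU = nCvΔT = 1.53×46.2×(695−413) = 19900 J.
Q = ΔU + W = nCpΔT = 23500 J.
State after step 1: P = 397 kPa, V = 22.3 L, T = 695 K.
Step 2 — Adiabatic: T₂/T₁ = (P₂/P₁)^((γ−1)/γ) ⇒ T₂ = 695×(0.469)^0.153 = 619 K; V₂ = 42.3 L.
ΔU = nCvΔT = 1.53×46.2×(619−695) = -5360 J.
Q = 0 for an adiabatic process, so W = −ΔU = 5360 J.
Net over both steps: W = 8950 J, Q = 23500 J, ΔU = 14600 J.

8950 J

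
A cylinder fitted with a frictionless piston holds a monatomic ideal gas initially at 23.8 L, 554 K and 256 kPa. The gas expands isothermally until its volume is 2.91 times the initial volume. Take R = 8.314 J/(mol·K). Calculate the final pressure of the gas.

Isothermal: T stays 554 K; PV = const ⇒ V₂ = 69.3 L, P₂ = 88.0 kPa.

88.0 kPa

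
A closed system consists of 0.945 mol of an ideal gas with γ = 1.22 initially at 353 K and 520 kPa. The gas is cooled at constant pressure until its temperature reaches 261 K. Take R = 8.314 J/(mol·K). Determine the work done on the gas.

V₁ = nRT₁/P₁ = 0.945×8.314×353/520 = 5.33 L.
Isobaric: P stays 520 kPa; V/T = const ⇒ T₂ = 261 K, V₂ = 3.94 L.
W = PΔV = 520×(3.94−5.33) kPa·L = -723 J.
Work done on the gas = −W_by = 723 J.

723 J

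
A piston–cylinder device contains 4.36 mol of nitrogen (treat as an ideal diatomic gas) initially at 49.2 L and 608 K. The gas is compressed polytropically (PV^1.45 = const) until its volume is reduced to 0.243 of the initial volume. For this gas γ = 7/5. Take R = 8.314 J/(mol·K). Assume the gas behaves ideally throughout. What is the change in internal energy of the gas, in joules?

P₁ = nRT₁/V₁ = 4.36×8.314×608/49.2 = 448 kPa.
Polytropic n=1.45: T₂ = T₁(V₁/V₂)^(n−1) = 608×(4.12)^0.45 = 1150 K; P₂ = P₁(V₁/V₂)^n = 3480 kPa.
For an ideal gas ΔU = nCvΔT with Cv = (5/2)R = 20.8 J/(mol·K).
ΔU = 4.36×20.8×(1150−608) = 49000 J.

49000 J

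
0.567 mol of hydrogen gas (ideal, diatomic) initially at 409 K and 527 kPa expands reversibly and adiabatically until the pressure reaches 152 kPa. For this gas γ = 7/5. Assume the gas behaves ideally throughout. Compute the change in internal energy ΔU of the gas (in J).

-1440 J

V₁ = nRT₁/P₁ = 0.567×8.314×409/527 = 3.66 L.
Adiabatic: T₂/T₁ = (P₂/P₁)^((γ−1)/γ) ⇒ T₂ = 409×(0.288)^0.286 = 287 K; V₂ = 8.89 L.
For an ideal gas ΔU = nCvΔT with Cv = (5/2)R = 20.8 J/(mol·K).
ΔU = 0.567×20.8×(287−409) = -1440 J.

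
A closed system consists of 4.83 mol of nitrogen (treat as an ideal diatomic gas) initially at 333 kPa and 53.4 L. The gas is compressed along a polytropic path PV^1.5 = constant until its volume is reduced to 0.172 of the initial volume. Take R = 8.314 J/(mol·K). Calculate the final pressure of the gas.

4670 kPa

T₁ = P₁V₁/(nR) = 333×53.4/(4.83×8.314) = 443 K.
Polytropic n=1.5: T₂ = T₁(V₁/V₂)^(n−1) = 443×(5.81)^0.50 = 1070 K; P₂ = P₁(V₁/V₂)^n = 4670 kPa.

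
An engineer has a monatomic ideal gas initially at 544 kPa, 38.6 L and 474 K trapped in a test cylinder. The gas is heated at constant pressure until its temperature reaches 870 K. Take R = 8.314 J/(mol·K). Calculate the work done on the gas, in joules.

n = P₁V₁/(RT₁) = 544×38.6/(8.314×474) = 5.33 mol.
Isobaric: P stays 544 kPa; V/T = const ⇒ T₂ = 870 K, V₂ = 70.8 L.
W = PΔV = 544×(70.8−38.6) kPa·L = 17500 J.
Work done on the gas = −W_by = -17500 J.

-17500 J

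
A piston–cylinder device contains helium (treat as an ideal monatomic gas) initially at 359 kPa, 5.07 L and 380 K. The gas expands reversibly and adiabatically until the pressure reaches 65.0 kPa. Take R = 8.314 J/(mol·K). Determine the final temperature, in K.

192 K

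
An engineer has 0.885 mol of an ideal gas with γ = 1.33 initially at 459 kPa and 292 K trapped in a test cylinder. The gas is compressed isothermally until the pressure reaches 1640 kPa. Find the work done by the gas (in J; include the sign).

V₁ = nRT₁/P₁ = 0.885×8.314×292/459 = 4.68 L.
Isothermal: T stays 292 K; PV = const ⇒ V₂ = 1.31 L, P₂ = 1640 kPa.
W = nRT ln(V₂/V₁) = 0.885×8.314×292×ln(0.280) = -2740 J.

-2740 J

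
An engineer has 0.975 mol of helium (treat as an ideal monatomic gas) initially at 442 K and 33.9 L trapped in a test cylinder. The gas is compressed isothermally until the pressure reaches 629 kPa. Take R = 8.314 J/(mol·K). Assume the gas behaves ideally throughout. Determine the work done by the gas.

-6390 J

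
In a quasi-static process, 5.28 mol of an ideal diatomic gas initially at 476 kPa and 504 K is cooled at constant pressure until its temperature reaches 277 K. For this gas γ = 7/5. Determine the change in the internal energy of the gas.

-24900 J

V₁ = nRT₁/P₁ = 5.28×8.314×504/476 = 46.5 L.
Isobaric: P stays 476 kPa; V/T = const ⇒ T₂ = 277 K, V₂ = 25.5 L.
For an ideal gas ΔU = nCvΔT with Cv = (5/2)R = 20.8 J/(mol·K).
ΔU = 5.28×20.8×(277−504) = -24900 J.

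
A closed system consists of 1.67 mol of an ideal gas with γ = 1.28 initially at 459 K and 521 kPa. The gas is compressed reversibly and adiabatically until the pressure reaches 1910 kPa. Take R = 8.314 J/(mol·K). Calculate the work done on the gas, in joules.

7480 J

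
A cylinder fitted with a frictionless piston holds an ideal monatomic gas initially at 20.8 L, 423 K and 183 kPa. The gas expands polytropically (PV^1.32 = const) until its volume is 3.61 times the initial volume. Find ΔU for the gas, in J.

-1920 J

n = P₁V₁/(RT₁) = 183×20.8/(8.314×423) = 1.08 mol.
Polytropic n=1.32: T₂ = T₁(V₁/V₂)^(n−1) = 423×(0.277)^0.32 = 281 K; P₂ = P₁(V₁/V₂)^n = 33.6 kPa.
For an ideal gas ΔU = nCvΔT with Cv = (3/2)R = 12.5 J/(mol·K).
ΔU = 1.08×12.5×(281−423) = -1920 J.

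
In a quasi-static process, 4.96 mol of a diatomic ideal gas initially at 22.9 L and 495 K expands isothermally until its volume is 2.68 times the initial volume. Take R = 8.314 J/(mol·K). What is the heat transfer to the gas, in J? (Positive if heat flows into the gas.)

P₁ = nRT₁/V₁ = 4.96×8.314×495/22.9 = 891 kPa.
Isothermal: T stays 495 K; PV = const ⇒ V₂ = 61.4 L, P₂ = 333 kPa.
ΔU = 0 (ideal gas, T constant).
W = nRT ln(V₂/V₁) = 4.96×8.314×495×ln(2.68) = 20100 J.
Q = ΔU + W = 20100 J.

20100 J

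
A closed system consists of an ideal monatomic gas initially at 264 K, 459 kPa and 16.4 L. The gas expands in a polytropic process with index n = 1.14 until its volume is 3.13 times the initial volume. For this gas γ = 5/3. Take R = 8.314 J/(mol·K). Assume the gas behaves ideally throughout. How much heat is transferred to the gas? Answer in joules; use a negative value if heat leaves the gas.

6270 J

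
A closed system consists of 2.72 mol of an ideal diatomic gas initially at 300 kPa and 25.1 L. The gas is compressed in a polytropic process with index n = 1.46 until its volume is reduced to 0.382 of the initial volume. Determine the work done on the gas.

9120 J

T₁ = P₁V₁/(nR) = 300×25.1/(2.72×8.314) = 333 K.
Polytropic n=1.46: T₂ = T₁(V₁/V₂)^(n−1) = 333×(2.62)^0.46 = 518 K; P₂ = P₁(V₁/V₂)^n = 1220 kPa.
W = (P₁V₁−P₂V₂)/(n−1) = (300×25.1−1220×9.59)/0.46 = -9120 J.
Work done on the gas = −W_by = 9120 J.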